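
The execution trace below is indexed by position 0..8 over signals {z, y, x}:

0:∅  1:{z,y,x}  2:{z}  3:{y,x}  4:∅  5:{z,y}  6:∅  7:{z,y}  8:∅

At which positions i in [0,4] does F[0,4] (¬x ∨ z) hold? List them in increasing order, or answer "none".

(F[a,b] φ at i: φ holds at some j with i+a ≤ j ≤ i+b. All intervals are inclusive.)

Evaluate at each i in [0,4]:
  i=0: ✓ (witness j=0)
  i=1: ✓ (witness j=1)
  i=2: ✓ (witness j=2)
  i=3: ✓ (witness j=4)
  i=4: ✓ (witness j=4)

0, 1, 2, 3, 4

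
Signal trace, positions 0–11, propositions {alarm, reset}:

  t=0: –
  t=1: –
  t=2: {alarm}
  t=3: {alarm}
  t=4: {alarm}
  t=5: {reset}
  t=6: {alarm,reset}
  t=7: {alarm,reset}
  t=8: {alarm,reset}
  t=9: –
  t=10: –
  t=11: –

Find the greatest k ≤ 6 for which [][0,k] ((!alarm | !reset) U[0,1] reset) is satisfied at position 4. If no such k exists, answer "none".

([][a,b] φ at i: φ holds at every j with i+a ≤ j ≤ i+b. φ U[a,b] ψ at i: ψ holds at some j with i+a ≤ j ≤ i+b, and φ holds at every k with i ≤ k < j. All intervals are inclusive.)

((!alarm | !reset) U[0,1] reset) must hold from j=4 onward; find where it first fails.
  j=4: holds
  j=5: holds
  j=6: holds
  j=7: holds
  j=8: holds
  j=9: fails
Holds on [4,8], so largest k = 4.

4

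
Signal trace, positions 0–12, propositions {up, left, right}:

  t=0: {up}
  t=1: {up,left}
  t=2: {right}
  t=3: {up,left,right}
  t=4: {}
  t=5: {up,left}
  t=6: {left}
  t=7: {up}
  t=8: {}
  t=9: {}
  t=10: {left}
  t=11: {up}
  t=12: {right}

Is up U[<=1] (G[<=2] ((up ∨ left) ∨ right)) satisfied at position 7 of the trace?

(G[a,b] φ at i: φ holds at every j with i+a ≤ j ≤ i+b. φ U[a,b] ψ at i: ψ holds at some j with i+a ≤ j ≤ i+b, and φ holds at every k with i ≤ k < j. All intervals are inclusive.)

False

Need some j in [7,8] with G[<=2] ((up ∨ left) ∨ right), and up at every k in [7,j-1].
  j=7: G[<=2] ((up ∨ left) ∨ right) — fails at 8.
  j=8: G[<=2] ((up ∨ left) ∨ right) — fails at 8.
No j in the window works → until fails.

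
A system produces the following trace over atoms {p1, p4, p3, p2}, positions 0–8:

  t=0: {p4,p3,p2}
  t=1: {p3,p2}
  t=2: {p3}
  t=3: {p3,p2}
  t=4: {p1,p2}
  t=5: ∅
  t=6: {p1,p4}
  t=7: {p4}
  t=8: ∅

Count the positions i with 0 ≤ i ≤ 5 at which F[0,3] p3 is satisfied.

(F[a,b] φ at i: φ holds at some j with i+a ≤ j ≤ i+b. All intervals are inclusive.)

Evaluate at each i in [0,5]:
  i=0: ✓ (witness j=0)
  i=1: ✓ (witness j=1)
  i=2: ✓ (witness j=2)
  i=3: ✓ (witness j=3)
  i=4: ✗ (none in [4,7])
  i=5: ✗ (none in [5,8])
Positions where it holds: {0, 1, 2, 3} → 4.

4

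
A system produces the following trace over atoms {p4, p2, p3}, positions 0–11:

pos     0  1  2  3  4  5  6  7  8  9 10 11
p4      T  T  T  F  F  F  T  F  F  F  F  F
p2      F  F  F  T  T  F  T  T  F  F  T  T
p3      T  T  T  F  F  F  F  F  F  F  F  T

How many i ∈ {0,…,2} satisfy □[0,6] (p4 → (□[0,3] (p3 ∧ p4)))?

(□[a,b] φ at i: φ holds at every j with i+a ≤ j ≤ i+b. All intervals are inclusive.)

Evaluate at each i in [0,2]:
  i=0: ✗ (fails at j=0)
  i=1: ✗ (fails at j=1)
  i=2: ✗ (fails at j=2)
Positions where it holds: {} → 0.

0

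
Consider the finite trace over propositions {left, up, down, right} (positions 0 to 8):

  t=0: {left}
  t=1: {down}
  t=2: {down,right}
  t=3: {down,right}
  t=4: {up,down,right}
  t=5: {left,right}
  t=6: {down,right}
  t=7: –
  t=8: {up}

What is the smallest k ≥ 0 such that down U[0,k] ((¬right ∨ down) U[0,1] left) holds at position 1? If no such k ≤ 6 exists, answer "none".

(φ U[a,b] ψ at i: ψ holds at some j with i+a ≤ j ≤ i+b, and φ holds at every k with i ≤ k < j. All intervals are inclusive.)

3

Need earliest j ≥ 1 with ((¬right ∨ down) U[0,1] left), and down at every k in [1,j-1].
  j=1: rhs fails.
  j=2: rhs fails.
  j=3: rhs fails.
  j=4: rhs holds; lhs holds on [1,3]. k = 3.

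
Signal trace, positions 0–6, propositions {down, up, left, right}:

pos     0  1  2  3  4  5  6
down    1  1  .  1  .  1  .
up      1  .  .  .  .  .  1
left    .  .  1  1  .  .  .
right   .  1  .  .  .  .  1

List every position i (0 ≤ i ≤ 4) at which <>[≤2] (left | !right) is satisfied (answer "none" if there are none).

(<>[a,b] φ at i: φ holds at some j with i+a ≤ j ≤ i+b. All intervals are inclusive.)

0, 1, 2, 3, 4

Evaluate at each i in [0,4]:
  i=0: ✓ (witness j=0)
  i=1: ✓ (witness j=2)
  i=2: ✓ (witness j=2)
  i=3: ✓ (witness j=3)
  i=4: ✓ (witness j=4)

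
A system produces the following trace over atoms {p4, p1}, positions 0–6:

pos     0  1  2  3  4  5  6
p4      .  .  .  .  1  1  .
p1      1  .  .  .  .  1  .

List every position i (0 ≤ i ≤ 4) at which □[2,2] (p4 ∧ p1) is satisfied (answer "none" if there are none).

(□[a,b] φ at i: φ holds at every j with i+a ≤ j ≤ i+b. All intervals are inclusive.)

Evaluate at each i in [0,4]:
  i=0: ✗ (fails at j=2)
  i=1: ✗ (fails at j=3)
  i=2: ✗ (fails at j=4)
  i=3: ✓ (all of [5,5])
  i=4: ✗ (fails at j=6)

3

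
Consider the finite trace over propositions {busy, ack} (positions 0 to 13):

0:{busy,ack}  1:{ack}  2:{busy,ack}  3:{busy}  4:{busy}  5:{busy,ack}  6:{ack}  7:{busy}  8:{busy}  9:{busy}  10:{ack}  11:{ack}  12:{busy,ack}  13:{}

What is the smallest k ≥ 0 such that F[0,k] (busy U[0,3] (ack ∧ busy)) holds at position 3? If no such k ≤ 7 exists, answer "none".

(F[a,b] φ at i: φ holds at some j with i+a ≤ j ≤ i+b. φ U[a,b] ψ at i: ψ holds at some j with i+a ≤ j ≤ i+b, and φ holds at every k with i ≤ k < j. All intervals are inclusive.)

0

Scan j = 3,4,… for (busy U[0,3] (ack ∧ busy)):
  j=3: holds
First hit at j=3, so smallest k = 3-3 = 0.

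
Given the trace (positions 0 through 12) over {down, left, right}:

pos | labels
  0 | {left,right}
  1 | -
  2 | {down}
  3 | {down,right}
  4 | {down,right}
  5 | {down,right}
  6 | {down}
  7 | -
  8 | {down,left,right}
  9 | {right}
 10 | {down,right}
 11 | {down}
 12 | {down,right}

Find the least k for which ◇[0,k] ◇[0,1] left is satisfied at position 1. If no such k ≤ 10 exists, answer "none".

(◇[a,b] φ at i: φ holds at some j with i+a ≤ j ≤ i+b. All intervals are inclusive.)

Scan j = 1,2,… for ◇[0,1] left:
  j=1: fails
  j=2: fails
  j=3: fails
  j=4: fails
  j=5: fails
  j=6: fails
  j=7: holds
First hit at j=7, so smallest k = 7-1 = 6.

6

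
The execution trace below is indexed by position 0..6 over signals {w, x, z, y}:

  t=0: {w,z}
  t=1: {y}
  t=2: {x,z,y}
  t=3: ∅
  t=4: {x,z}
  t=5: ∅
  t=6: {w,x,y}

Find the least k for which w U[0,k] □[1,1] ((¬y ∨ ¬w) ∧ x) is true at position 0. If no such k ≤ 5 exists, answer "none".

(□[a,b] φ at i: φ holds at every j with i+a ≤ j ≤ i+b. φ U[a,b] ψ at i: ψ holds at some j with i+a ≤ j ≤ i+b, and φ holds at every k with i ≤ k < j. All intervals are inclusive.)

Need earliest j ≥ 0 with □[1,1] ((¬y ∨ ¬w) ∧ x), and w at every k in [0,j-1].
  j=0: rhs fails.
  j=1: rhs holds; lhs holds on [0,0]. k = 1.

1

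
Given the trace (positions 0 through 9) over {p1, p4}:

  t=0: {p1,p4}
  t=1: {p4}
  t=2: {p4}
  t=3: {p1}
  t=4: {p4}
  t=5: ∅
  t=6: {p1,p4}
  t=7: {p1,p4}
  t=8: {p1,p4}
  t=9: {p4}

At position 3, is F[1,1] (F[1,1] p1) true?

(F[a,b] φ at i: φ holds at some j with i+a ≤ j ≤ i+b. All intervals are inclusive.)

Check F[1,1] p1 at each j in [4,4]:
  j=4: fails (none in [5,5])
No position in the window satisfies it → formula fails.

Does not hold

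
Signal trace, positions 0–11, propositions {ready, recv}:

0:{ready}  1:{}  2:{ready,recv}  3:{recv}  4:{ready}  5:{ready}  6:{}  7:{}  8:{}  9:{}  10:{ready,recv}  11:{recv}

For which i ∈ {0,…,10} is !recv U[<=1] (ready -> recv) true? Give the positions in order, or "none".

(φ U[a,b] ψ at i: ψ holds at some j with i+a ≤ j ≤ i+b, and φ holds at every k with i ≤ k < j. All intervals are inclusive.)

Evaluate at each i in [0,10]:
  i=0: ✓ (rhs at j=1; lhs holds on [0,0])
  i=1: ✓ (rhs at j=1)
  i=2: ✓ (rhs at j=2)
  i=3: ✓ (rhs at j=3)
  i=4: ✗ (no rhs in [4,5])
  i=5: ✓ (rhs at j=6; lhs holds on [5,5])
  i=6: ✓ (rhs at j=6)
  i=7: ✓ (rhs at j=7)
  i=8: ✓ (rhs at j=8)
  i=9: ✓ (rhs at j=9)
  i=10: ✓ (rhs at j=10)

0, 1, 2, 3, 5, 6, 7, 8, 9, 10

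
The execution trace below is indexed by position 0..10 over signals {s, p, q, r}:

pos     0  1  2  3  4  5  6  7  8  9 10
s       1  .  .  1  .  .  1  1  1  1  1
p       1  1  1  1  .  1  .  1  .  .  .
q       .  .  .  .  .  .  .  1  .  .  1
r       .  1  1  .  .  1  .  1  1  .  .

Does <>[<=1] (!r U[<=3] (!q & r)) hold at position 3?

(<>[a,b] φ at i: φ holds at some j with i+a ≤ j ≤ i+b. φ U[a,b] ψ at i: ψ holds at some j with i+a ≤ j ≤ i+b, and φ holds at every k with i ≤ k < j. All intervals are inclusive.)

Check (!r U[<=3] (!q & r)) at each j in [3,4]:
  j=3: holds
  j=4: holds
Found at j=3 → formula holds.

Yes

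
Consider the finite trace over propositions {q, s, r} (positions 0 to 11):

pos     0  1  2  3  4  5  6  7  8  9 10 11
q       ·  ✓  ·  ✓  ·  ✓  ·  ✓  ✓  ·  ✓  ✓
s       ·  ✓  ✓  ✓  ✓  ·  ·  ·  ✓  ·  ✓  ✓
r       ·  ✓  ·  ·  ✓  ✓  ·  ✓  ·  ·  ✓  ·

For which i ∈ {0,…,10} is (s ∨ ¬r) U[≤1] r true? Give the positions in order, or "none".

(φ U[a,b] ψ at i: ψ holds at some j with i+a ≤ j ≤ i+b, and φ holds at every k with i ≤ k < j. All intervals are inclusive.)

0, 1, 3, 4, 5, 6, 7, 9, 10

Evaluate at each i in [0,10]:
  i=0: ✓ (rhs at j=1; lhs holds on [0,0])
  i=1: ✓ (rhs at j=1)
  i=2: ✗ (no rhs in [2,3])
  i=3: ✓ (rhs at j=4; lhs holds on [3,3])
  i=4: ✓ (rhs at j=4)
  i=5: ✓ (rhs at j=5)
  i=6: ✓ (rhs at j=7; lhs holds on [6,6])
  i=7: ✓ (rhs at j=7)
  i=8: ✗ (no rhs in [8,9])
  i=9: ✓ (rhs at j=10; lhs holds on [9,9])
  i=10: ✓ (rhs at j=10)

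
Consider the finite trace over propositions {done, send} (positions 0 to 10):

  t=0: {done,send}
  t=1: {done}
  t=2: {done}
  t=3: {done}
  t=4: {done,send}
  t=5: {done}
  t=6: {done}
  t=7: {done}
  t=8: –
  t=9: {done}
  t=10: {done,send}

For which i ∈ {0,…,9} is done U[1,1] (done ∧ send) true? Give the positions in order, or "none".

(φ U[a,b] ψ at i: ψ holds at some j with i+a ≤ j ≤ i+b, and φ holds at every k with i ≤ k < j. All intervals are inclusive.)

Evaluate at each i in [0,9]:
  i=0: ✗ (no rhs in [1,1])
  i=1: ✗ (no rhs in [2,2])
  i=2: ✗ (no rhs in [3,3])
  i=3: ✓ (rhs at j=4; lhs holds on [3,3])
  i=4: ✗ (no rhs in [5,5])
  i=5: ✗ (no rhs in [6,6])
  i=6: ✗ (no rhs in [7,7])
  i=7: ✗ (no rhs in [8,8])
  i=8: ✗ (no rhs in [9,9])
  i=9: ✓ (rhs at j=10; lhs holds on [9,9])

3, 9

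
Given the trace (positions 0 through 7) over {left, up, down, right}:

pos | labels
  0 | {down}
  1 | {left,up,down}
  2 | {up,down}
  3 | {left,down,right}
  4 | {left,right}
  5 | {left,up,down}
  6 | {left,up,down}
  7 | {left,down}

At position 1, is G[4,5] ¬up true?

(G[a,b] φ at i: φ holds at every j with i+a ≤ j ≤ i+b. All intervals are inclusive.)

Check ¬up at every j in [5,6]:
  j=5: false
  j=6: false
Fails at j=5 → formula fails.

False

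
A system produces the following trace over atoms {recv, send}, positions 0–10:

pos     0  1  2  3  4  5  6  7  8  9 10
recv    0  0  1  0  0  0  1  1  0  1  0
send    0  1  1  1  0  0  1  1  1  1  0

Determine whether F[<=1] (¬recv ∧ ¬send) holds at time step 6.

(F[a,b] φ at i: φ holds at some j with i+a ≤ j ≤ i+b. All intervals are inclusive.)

False

Check (¬recv ∧ ¬send) at each j in [6,7]:
  j=6: false
  j=7: false
No position in the window satisfies it → formula fails.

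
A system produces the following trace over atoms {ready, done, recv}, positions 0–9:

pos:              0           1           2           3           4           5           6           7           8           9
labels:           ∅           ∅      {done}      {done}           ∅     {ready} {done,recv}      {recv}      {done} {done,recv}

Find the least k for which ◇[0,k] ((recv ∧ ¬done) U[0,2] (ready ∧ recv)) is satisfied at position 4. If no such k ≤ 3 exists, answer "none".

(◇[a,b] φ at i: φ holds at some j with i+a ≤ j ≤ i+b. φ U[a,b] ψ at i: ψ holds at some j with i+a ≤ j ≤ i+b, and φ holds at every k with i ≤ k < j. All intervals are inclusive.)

none

Scan j = 4,5,… for ((recv ∧ ¬done) U[0,2] (ready ∧ recv)):
  j=4: fails
  j=5: fails
  j=6: fails
  j=7: fails
No j in [4,7] satisfies it → none.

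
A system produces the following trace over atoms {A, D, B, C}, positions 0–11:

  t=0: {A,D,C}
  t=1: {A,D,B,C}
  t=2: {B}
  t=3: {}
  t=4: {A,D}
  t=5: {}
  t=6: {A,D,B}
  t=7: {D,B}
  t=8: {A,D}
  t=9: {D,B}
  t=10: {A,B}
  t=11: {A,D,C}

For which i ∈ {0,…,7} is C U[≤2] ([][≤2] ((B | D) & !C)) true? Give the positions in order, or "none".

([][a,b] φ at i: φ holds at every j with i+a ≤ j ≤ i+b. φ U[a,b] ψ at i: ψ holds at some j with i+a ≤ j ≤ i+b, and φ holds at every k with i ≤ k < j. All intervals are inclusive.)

6, 7

Evaluate at each i in [0,7]:
  i=0: ✗ (no rhs in [0,2])
  i=1: ✗ (no rhs in [1,3])
  i=2: ✗ (no rhs in [2,4])
  i=3: ✗ (no rhs in [3,5])
  i=4: ✗ (lhs fails at k=4 before rhs at j=6)
  i=5: ✗ (lhs fails at k=5 before rhs at j=6)
  i=6: ✓ (rhs at j=6)
  i=7: ✓ (rhs at j=7)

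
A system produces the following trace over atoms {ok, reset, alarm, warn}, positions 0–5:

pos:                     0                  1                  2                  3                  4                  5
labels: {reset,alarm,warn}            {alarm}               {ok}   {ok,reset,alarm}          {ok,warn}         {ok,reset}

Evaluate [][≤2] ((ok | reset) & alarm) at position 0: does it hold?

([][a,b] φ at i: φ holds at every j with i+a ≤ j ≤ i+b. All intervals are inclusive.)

Check ((ok | reset) & alarm) at every j in [0,2]:
  j=0: true
  j=1: false
  j=2: false
Fails at j=1 → formula fails.

No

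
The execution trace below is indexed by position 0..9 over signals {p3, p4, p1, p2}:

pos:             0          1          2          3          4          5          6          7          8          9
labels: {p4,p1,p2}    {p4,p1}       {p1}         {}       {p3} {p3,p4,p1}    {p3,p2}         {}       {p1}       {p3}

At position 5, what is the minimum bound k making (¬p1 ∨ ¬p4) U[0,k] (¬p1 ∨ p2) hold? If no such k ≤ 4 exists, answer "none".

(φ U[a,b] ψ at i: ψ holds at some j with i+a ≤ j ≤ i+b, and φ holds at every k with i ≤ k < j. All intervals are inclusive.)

Need earliest j ≥ 5 with (¬p1 ∨ p2), and (¬p1 ∨ ¬p4) at every k in [5,j-1].
  j=5: rhs fails.
  j=6: rhs holds but lhs fails at k=5.
  j=7: rhs holds but lhs fails at k=5.
  j=8: rhs fails.
  j=9: rhs holds but lhs fails at k=5.
No witness within the range → none.

none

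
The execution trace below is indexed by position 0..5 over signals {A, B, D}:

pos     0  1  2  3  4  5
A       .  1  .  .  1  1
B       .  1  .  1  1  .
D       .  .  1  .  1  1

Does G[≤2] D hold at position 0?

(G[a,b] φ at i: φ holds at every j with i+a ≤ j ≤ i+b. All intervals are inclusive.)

Check D at every j in [0,2]:
  j=0: false
  j=1: false
  j=2: true
Fails at j=0 → formula fails.

No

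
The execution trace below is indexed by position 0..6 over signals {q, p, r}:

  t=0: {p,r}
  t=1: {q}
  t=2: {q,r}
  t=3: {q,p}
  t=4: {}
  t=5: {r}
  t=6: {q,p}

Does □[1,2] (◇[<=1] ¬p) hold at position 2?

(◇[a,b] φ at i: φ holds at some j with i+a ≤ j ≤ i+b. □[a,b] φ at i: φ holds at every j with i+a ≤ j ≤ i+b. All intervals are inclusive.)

Yes

Check ◇[<=1] ¬p at every j in [3,4]:
  j=3: holds (witness at 4)
  j=4: holds (witness at 4)
All positions satisfy it → formula holds.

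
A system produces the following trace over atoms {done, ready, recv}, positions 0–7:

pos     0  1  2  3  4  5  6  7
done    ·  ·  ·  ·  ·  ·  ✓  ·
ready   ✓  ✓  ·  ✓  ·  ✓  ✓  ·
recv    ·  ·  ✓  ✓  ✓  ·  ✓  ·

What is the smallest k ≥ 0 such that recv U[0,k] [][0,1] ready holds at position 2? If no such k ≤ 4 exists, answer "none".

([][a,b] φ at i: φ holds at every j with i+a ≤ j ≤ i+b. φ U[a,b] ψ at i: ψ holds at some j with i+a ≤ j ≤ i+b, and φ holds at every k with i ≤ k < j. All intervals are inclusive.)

3

Need earliest j ≥ 2 with [][0,1] ready, and recv at every k in [2,j-1].
  j=2: rhs fails.
  j=3: rhs fails.
  j=4: rhs fails.
  j=5: rhs holds; lhs holds on [2,4]. k = 3.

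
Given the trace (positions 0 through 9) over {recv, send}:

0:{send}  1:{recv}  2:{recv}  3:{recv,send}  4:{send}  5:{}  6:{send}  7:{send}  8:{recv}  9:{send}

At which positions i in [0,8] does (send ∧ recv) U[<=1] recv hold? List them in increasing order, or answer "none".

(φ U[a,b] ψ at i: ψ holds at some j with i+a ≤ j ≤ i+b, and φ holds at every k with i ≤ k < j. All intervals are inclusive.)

1, 2, 3, 8

Evaluate at each i in [0,8]:
  i=0: ✗ (lhs fails at k=0 before rhs at j=1)
  i=1: ✓ (rhs at j=1)
  i=2: ✓ (rhs at j=2)
  i=3: ✓ (rhs at j=3)
  i=4: ✗ (no rhs in [4,5])
  i=5: ✗ (no rhs in [5,6])
  i=6: ✗ (no rhs in [6,7])
  i=7: ✗ (lhs fails at k=7 before rhs at j=8)
  i=8: ✓ (rhs at j=8)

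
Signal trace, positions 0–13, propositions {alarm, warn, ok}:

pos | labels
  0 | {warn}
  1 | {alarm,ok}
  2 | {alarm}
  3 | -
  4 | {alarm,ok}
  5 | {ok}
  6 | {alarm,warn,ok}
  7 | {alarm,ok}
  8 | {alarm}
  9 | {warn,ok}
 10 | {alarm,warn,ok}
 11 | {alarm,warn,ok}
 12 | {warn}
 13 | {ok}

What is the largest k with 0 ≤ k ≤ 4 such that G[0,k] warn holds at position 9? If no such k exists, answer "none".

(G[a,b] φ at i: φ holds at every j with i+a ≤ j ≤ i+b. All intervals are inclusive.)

warn must hold from j=9 onward; find where it first fails.
  j=9: holds
  j=10: holds
  j=11: holds
  j=12: holds
  j=13: fails
Holds on [9,12], so largest k = 3.

3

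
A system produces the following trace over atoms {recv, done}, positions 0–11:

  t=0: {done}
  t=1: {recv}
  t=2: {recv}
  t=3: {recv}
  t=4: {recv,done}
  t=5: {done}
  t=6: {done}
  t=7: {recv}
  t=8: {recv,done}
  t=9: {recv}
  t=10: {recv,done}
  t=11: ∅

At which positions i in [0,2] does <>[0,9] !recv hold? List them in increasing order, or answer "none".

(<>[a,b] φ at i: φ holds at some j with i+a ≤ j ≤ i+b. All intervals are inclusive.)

Evaluate at each i in [0,2]:
  i=0: ✓ (witness j=0)
  i=1: ✓ (witness j=5)
  i=2: ✓ (witness j=5)

0, 1, 2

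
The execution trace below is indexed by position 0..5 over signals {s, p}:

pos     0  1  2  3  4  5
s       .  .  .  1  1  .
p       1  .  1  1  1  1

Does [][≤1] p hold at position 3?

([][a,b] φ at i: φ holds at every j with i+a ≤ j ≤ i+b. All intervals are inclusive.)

True

Check p at every j in [3,4]:
  j=3: true
  j=4: true
All positions satisfy it → formula holds.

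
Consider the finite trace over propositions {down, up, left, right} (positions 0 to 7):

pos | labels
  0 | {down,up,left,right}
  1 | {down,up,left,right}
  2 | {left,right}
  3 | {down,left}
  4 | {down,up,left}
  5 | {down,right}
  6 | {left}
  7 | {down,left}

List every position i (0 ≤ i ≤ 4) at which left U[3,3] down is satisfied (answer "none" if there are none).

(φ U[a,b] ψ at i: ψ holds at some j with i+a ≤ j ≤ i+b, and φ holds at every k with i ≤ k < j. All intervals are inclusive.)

Evaluate at each i in [0,4]:
  i=0: ✓ (rhs at j=3; lhs holds on [0,2])
  i=1: ✓ (rhs at j=4; lhs holds on [1,3])
  i=2: ✓ (rhs at j=5; lhs holds on [2,4])
  i=3: ✗ (no rhs in [6,6])
  i=4: ✗ (lhs fails at k=5 before rhs at j=7)

0, 1, 2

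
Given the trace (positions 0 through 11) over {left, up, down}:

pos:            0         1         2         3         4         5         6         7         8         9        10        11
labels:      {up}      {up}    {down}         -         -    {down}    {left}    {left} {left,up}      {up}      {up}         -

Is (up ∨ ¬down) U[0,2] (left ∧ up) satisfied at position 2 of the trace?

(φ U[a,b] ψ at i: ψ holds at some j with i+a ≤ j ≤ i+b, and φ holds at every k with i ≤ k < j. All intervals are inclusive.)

Need some j in [2,4] with (left ∧ up), and (up ∨ ¬down) at every k in [2,j-1].
  j=2: (left ∧ up) false.
  j=3: (left ∧ up) false.
  j=4: (left ∧ up) false.
No j in the window works → until fails.

Does not hold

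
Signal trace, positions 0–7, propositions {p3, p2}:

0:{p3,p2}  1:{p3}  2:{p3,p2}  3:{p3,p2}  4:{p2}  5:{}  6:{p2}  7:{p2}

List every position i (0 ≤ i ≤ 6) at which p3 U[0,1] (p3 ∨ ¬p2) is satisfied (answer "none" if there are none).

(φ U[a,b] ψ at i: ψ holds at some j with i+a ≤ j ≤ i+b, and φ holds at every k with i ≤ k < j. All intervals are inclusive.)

Evaluate at each i in [0,6]:
  i=0: ✓ (rhs at j=0)
  i=1: ✓ (rhs at j=1)
  i=2: ✓ (rhs at j=2)
  i=3: ✓ (rhs at j=3)
  i=4: ✗ (lhs fails at k=4 before rhs at j=5)
  i=5: ✓ (rhs at j=5)
  i=6: ✗ (no rhs in [6,7])

0, 1, 2, 3, 5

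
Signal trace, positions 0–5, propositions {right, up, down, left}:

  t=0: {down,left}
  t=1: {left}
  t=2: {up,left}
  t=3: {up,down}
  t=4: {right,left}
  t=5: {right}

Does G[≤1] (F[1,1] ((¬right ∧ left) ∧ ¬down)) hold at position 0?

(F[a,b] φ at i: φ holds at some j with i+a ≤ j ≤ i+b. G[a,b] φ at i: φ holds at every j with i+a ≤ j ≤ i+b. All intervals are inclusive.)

Check F[1,1] ((¬right ∧ left) ∧ ¬down) at every j in [0,1]:
  j=0: holds (witness at 1)
  j=1: holds (witness at 2)
All positions satisfy it → formula holds.

True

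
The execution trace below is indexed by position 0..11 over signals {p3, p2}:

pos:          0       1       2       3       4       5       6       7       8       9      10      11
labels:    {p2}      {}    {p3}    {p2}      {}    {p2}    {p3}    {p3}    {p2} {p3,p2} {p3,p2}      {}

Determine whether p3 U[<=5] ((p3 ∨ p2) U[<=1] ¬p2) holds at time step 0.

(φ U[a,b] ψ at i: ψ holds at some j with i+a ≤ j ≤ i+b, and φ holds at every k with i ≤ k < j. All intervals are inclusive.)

Need some j in [0,5] with ((p3 ∨ p2) U[<=1] ¬p2), and p3 at every k in [0,j-1].
  j=0: ((p3 ∨ p2) U[<=1] ¬p2) holds; no prefix to check → satisfied.

Holds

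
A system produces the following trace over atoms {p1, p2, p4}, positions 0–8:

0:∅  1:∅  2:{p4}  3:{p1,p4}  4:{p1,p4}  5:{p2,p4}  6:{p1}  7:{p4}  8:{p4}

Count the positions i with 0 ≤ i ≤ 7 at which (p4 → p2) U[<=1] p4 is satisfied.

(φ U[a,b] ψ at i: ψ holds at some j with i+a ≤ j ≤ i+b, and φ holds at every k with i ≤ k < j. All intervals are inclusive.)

Evaluate at each i in [0,7]:
  i=0: ✗ (no rhs in [0,1])
  i=1: ✓ (rhs at j=2; lhs holds on [1,1])
  i=2: ✓ (rhs at j=2)
  i=3: ✓ (rhs at j=3)
  i=4: ✓ (rhs at j=4)
  i=5: ✓ (rhs at j=5)
  i=6: ✓ (rhs at j=7; lhs holds on [6,6])
  i=7: ✓ (rhs at j=7)
Positions where it holds: {1, 2, 3, 4, 5, 6, 7} → 7.

7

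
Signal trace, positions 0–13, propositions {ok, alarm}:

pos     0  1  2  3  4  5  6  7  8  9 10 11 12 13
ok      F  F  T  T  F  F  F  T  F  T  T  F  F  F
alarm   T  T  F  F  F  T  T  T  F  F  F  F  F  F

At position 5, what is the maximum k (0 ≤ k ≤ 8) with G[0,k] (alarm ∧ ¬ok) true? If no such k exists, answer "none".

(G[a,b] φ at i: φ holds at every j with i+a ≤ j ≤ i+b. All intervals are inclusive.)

(alarm ∧ ¬ok) must hold from j=5 onward; find where it first fails.
  j=5: holds
  j=6: holds
  j=7: fails
Holds on [5,6], so largest k = 1.

1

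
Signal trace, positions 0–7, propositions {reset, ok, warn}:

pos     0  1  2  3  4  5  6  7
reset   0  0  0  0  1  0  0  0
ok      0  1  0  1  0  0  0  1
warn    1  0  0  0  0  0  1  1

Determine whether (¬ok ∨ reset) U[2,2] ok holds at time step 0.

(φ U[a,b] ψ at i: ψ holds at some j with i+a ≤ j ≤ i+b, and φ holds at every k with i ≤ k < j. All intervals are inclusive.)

Need some j in [2,2] with ok, and (¬ok ∨ reset) at every k in [0,j-1].
  j=2: ok false.
No j in the window works → until fails.

Does not hold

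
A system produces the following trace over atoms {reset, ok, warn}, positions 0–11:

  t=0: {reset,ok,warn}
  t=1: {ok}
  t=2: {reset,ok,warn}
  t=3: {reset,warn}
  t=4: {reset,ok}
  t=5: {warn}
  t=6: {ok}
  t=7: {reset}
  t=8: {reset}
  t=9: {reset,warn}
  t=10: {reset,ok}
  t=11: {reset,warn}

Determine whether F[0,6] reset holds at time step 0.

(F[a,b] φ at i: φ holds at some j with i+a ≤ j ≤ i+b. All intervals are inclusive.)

Yes

Check reset at each j in [0,6]:
  j=0: true
  j=1: false
  j=2: true
  j=3: true
  j=4: true
  j=5: false
  j=6: false
Found at j=0 → formula holds.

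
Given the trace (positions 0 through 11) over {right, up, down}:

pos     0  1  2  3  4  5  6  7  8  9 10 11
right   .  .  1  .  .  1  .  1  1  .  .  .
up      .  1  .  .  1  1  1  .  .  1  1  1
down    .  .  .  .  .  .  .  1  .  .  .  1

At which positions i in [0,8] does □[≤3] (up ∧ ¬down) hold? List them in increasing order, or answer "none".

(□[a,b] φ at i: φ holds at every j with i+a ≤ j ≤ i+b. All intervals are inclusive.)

none

Evaluate at each i in [0,8]:
  i=0: ✗ (fails at j=0)
  i=1: ✗ (fails at j=2)
  i=2: ✗ (fails at j=2)
  i=3: ✗ (fails at j=3)
  i=4: ✗ (fails at j=7)
  i=5: ✗ (fails at j=7)
  i=6: ✗ (fails at j=7)
  i=7: ✗ (fails at j=7)
  i=8: ✗ (fails at j=8)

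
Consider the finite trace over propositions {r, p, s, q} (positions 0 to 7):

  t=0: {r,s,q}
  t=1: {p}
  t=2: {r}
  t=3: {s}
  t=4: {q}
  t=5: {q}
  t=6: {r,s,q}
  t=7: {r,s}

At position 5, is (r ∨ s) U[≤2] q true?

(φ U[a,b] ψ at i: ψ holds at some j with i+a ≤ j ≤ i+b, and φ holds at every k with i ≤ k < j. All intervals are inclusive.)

Need some j in [5,7] with q, and (r ∨ s) at every k in [5,j-1].
  j=5: q holds; no prefix to check → satisfied.

Holds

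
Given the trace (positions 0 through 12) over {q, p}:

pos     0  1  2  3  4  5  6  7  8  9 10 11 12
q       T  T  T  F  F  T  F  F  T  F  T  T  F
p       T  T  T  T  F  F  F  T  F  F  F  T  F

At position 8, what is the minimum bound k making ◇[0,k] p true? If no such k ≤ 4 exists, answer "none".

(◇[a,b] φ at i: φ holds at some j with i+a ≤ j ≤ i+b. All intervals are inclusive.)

Scan j = 8,9,… for p:
  j=8: fails
  j=9: fails
  j=10: fails
  j=11: holds
First hit at j=11, so smallest k = 11-8 = 3.

3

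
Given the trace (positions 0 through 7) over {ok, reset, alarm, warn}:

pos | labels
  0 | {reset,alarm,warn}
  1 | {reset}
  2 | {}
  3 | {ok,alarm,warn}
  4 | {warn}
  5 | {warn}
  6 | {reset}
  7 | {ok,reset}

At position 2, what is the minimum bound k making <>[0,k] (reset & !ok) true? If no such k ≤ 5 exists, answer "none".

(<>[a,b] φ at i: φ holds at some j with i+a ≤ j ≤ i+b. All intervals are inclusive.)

Scan j = 2,3,… for (reset & !ok):
  j=2: fails
  j=3: fails
  j=4: fails
  j=5: fails
  j=6: holds
First hit at j=6, so smallest k = 6-2 = 4.

4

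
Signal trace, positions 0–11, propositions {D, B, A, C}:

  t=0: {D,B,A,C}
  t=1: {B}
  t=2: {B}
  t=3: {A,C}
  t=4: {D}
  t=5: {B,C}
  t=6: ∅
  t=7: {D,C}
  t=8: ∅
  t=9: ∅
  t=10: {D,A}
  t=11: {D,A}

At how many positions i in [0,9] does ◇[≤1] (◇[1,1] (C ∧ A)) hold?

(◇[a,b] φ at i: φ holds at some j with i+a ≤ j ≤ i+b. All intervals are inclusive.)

2

Evaluate at each i in [0,9]:
  i=0: ✗ (none in [0,1])
  i=1: ✓ (witness j=2)
  i=2: ✓ (witness j=2)
  i=3: ✗ (none in [3,4])
  i=4: ✗ (none in [4,5])
  i=5: ✗ (none in [5,6])
  i=6: ✗ (none in [6,7])
  i=7: ✗ (none in [7,8])
  i=8: ✗ (none in [8,9])
  i=9: ✗ (none in [9,10])
Positions where it holds: {1, 2} → 2.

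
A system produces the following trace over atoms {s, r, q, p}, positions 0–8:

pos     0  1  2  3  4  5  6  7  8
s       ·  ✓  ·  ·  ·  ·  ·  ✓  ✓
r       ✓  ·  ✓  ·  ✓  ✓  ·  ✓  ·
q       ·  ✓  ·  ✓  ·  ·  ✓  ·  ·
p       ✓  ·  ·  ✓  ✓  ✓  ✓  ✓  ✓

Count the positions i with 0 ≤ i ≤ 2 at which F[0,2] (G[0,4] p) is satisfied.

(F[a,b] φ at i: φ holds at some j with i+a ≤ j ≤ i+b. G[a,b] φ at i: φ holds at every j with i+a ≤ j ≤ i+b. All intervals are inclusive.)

2

Evaluate at each i in [0,2]:
  i=0: ✗ (none in [0,2])
  i=1: ✓ (witness j=3)
  i=2: ✓ (witness j=3)
Positions where it holds: {1, 2} → 2.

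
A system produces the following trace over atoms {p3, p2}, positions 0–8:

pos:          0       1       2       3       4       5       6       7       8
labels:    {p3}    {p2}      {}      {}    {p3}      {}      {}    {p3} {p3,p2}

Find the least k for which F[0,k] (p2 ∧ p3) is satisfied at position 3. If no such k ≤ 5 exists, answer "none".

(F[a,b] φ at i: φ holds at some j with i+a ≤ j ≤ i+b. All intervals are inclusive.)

5

Scan j = 3,4,… for (p2 ∧ p3):
  j=3: fails
  j=4: fails
  j=5: fails
  j=6: fails
  j=7: fails
  j=8: holds
First hit at j=8, so smallest k = 8-3 = 5.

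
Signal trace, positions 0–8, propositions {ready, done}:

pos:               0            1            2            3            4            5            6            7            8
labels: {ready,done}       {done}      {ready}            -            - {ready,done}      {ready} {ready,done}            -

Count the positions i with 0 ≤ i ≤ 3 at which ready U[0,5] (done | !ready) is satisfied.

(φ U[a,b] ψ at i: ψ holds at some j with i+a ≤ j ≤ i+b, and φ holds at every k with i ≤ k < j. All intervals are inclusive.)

Evaluate at each i in [0,3]:
  i=0: ✓ (rhs at j=0)
  i=1: ✓ (rhs at j=1)
  i=2: ✓ (rhs at j=3; lhs holds on [2,2])
  i=3: ✓ (rhs at j=3)
Positions where it holds: {0, 1, 2, 3} → 4.

4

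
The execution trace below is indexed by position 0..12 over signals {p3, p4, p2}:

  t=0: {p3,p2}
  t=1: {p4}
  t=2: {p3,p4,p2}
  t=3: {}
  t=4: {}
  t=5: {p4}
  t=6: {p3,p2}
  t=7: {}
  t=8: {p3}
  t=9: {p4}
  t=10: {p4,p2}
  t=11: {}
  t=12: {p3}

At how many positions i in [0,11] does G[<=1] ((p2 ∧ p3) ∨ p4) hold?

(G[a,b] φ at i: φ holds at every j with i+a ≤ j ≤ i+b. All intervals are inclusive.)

Evaluate at each i in [0,11]:
  i=0: ✓ (all of [0,1])
  i=1: ✓ (all of [1,2])
  i=2: ✗ (fails at j=3)
  i=3: ✗ (fails at j=3)
  i=4: ✗ (fails at j=4)
  i=5: ✓ (all of [5,6])
  i=6: ✗ (fails at j=7)
  i=7: ✗ (fails at j=7)
  i=8: ✗ (fails at j=8)
  i=9: ✓ (all of [9,10])
  i=10: ✗ (fails at j=11)
  i=11: ✗ (fails at j=11)
Positions where it holds: {0, 1, 5, 9} → 4.

4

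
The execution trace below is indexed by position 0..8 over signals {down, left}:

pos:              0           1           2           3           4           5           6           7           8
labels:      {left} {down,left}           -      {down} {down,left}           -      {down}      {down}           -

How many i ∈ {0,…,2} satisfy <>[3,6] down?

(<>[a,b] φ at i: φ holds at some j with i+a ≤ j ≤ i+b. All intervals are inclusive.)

Evaluate at each i in [0,2]:
  i=0: ✓ (witness j=3)
  i=1: ✓ (witness j=4)
  i=2: ✓ (witness j=6)
Positions where it holds: {0, 1, 2} → 3.

3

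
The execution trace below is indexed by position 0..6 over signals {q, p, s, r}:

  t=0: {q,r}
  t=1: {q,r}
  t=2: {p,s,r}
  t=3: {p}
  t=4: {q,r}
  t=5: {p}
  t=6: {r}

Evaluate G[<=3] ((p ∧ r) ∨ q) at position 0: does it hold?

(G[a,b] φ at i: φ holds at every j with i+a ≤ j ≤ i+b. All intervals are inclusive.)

Check ((p ∧ r) ∨ q) at every j in [0,3]:
  j=0: true
  j=1: true
  j=2: true
  j=3: false
Fails at j=3 → formula fails.

False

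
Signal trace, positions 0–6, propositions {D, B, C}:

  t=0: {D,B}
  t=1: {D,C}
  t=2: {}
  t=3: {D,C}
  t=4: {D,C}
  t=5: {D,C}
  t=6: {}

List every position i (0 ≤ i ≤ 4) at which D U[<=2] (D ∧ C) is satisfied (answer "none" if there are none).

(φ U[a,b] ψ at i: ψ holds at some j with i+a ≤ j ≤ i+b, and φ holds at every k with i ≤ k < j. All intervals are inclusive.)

Evaluate at each i in [0,4]:
  i=0: ✓ (rhs at j=1; lhs holds on [0,0])
  i=1: ✓ (rhs at j=1)
  i=2: ✗ (lhs fails at k=2 before rhs at j=3)
  i=3: ✓ (rhs at j=3)
  i=4: ✓ (rhs at j=4)

0, 1, 3, 4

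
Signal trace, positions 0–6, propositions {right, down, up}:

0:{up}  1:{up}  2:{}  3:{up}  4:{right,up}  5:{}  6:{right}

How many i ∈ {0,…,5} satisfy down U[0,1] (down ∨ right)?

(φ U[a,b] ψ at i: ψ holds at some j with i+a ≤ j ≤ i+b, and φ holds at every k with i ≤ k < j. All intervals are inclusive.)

Evaluate at each i in [0,5]:
  i=0: ✗ (no rhs in [0,1])
  i=1: ✗ (no rhs in [1,2])
  i=2: ✗ (no rhs in [2,3])
  i=3: ✗ (lhs fails at k=3 before rhs at j=4)
  i=4: ✓ (rhs at j=4)
  i=5: ✗ (lhs fails at k=5 before rhs at j=6)
Positions where it holds: {4} → 1.

1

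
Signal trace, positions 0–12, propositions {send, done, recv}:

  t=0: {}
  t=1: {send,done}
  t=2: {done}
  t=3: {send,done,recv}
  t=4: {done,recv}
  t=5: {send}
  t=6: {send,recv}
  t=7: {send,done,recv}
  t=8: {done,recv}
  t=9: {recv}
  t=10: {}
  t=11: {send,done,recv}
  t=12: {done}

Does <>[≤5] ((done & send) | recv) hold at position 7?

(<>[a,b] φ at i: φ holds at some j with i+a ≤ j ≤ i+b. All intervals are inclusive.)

Check ((done & send) | recv) at each j in [7,12]:
  j=7: true
  j=8: true
  j=9: true
  j=10: false
  j=11: true
  j=12: false
Found at j=7 → formula holds.

Yes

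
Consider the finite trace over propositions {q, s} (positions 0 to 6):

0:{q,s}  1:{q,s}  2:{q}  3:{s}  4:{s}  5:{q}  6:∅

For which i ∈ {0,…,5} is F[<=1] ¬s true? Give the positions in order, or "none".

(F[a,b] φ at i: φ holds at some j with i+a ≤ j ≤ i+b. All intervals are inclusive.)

1, 2, 4, 5

Evaluate at each i in [0,5]:
  i=0: ✗ (none in [0,1])
  i=1: ✓ (witness j=2)
  i=2: ✓ (witness j=2)
  i=3: ✗ (none in [3,4])
  i=4: ✓ (witness j=5)
  i=5: ✓ (witness j=5)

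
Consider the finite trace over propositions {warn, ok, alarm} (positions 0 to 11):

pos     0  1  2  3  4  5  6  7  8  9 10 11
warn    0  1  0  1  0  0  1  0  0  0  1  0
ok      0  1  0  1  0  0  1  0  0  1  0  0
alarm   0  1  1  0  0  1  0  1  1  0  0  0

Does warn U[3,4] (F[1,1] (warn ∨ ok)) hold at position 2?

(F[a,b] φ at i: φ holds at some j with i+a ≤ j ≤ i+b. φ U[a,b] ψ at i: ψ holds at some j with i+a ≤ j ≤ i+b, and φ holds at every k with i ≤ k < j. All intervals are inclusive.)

Does not hold

Need some j in [5,6] with F[1,1] (warn ∨ ok), and warn at every k in [2,j-1].
  j=5: F[1,1] (warn ∨ ok) holds, but warn fails at k=2 → not this j.
  j=6: F[1,1] (warn ∨ ok) — fails (none in [7,7]).
No j in the window works → until fails.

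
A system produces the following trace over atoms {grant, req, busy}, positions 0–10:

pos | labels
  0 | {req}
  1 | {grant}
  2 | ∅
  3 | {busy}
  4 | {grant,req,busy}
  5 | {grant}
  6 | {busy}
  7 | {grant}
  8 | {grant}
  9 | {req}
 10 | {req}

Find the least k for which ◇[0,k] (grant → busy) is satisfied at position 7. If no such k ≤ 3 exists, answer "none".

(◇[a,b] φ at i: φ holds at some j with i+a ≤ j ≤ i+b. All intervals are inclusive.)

Scan j = 7,8,… for (grant → busy):
  j=7: fails
  j=8: fails
  j=9: holds
First hit at j=9, so smallest k = 9-7 = 2.

2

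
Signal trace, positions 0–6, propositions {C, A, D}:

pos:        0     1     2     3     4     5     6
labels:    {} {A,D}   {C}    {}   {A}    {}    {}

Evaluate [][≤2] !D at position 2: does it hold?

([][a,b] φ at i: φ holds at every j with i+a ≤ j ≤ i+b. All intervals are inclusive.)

Yes

Check !D at every j in [2,4]:
  j=2: true
  j=3: true
  j=4: true
All positions satisfy it → formula holds.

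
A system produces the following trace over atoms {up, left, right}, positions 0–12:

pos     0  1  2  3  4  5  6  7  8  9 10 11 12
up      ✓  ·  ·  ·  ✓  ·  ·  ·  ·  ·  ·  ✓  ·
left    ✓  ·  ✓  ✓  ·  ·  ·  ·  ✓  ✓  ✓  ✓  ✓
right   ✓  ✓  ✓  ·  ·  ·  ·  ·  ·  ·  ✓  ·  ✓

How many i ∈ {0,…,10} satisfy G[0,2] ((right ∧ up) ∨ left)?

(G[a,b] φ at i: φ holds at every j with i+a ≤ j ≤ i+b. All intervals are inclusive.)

3

Evaluate at each i in [0,10]:
  i=0: ✗ (fails at j=1)
  i=1: ✗ (fails at j=1)
  i=2: ✗ (fails at j=4)
  i=3: ✗ (fails at j=4)
  i=4: ✗ (fails at j=4)
  i=5: ✗ (fails at j=5)
  i=6: ✗ (fails at j=6)
  i=7: ✗ (fails at j=7)
  i=8: ✓ (all of [8,10])
  i=9: ✓ (all of [9,11])
  i=10: ✓ (all of [10,12])
Positions where it holds: {8, 9, 10} → 3.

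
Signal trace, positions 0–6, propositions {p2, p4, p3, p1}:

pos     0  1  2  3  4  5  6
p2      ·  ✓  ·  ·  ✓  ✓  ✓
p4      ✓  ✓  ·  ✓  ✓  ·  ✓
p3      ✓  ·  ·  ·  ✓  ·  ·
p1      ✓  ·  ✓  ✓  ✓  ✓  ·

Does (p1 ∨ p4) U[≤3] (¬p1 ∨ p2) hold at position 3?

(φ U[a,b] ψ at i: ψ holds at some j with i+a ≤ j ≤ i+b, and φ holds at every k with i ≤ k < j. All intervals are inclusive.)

Holds

Need some j in [3,6] with (¬p1 ∨ p2), and (p1 ∨ p4) at every k in [3,j-1].
  j=3: (¬p1 ∨ p2) false.
  j=4: (¬p1 ∨ p2) holds; (p1 ∨ p4) holds at every k in [3,3] → satisfied.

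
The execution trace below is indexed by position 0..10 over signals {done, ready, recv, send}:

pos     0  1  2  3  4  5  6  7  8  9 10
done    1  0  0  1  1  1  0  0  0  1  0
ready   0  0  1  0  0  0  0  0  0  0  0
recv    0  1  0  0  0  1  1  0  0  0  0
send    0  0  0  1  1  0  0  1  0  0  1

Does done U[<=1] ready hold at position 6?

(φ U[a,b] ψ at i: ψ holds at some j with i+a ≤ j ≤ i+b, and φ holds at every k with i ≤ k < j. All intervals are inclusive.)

Need some j in [6,7] with ready, and done at every k in [6,j-1].
  j=6: ready false.
  j=7: ready false.
No j in the window works → until fails.

No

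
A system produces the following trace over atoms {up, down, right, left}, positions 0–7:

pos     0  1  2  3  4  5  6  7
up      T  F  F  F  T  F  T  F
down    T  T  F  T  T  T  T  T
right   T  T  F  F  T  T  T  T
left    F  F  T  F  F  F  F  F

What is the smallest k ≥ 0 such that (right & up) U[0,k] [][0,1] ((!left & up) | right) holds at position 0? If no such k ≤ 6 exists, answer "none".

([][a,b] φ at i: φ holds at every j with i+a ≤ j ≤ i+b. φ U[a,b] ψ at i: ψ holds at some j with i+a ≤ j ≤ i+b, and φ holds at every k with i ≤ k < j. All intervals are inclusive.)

0

Need earliest j ≥ 0 with [][0,1] ((!left & up) | right), and (right & up) at every k in [0,j-1].
  j=0: rhs holds (empty prefix). k = 0.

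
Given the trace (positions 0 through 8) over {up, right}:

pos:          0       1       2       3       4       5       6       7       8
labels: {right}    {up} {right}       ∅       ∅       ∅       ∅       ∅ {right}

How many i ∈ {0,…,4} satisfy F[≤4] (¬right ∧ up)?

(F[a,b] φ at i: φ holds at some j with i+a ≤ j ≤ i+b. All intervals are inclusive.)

Evaluate at each i in [0,4]:
  i=0: ✓ (witness j=1)
  i=1: ✓ (witness j=1)
  i=2: ✗ (none in [2,6])
  i=3: ✗ (none in [3,7])
  i=4: ✗ (none in [4,8])
Positions where it holds: {0, 1} → 2.

2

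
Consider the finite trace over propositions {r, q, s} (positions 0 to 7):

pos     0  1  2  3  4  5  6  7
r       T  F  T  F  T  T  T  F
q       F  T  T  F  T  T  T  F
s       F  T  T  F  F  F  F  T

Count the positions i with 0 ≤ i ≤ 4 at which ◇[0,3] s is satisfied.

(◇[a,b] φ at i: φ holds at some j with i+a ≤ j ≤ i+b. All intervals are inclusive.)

Evaluate at each i in [0,4]:
  i=0: ✓ (witness j=1)
  i=1: ✓ (witness j=1)
  i=2: ✓ (witness j=2)
  i=3: ✗ (none in [3,6])
  i=4: ✓ (witness j=7)
Positions where it holds: {0, 1, 2, 4} → 4.

4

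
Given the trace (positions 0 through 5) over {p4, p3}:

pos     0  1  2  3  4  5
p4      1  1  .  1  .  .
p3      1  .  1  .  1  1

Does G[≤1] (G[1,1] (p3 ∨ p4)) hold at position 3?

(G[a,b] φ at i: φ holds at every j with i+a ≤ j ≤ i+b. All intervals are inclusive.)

True

Check G[1,1] (p3 ∨ p4) at every j in [3,4]:
  j=3: holds on [4,4]
  j=4: holds on [5,5]
All positions satisfy it → formula holds.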